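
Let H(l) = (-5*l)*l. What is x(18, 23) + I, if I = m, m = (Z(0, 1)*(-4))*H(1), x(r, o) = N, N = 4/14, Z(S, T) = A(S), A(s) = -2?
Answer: -278/7 ≈ -39.714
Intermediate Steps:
Z(S, T) = -2
H(l) = -5*l²
N = 2/7 (N = 4*(1/14) = 2/7 ≈ 0.28571)
x(r, o) = 2/7
m = -40 (m = (-2*(-4))*(-5*1²) = 8*(-5*1) = 8*(-5) = -40)
I = -40
x(18, 23) + I = 2/7 - 40 = -278/7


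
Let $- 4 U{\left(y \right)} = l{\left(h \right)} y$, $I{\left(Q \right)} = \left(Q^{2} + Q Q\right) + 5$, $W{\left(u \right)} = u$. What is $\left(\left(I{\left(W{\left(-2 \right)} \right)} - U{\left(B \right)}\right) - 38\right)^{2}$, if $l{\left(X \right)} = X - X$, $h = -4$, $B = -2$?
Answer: $625$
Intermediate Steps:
$l{\left(X \right)} = 0$
$I{\left(Q \right)} = 5 + 2 Q^{2}$ ($I{\left(Q \right)} = \left(Q^{2} + Q^{2}\right) + 5 = 2 Q^{2} + 5 = 5 + 2 Q^{2}$)
$U{\left(y \right)} = 0$ ($U{\left(y \right)} = - \frac{0 y}{4} = \left(- \frac{1}{4}\right) 0 = 0$)
$\left(\left(I{\left(W{\left(-2 \right)} \right)} - U{\left(B \right)}\right) - 38\right)^{2} = \left(\left(\left(5 + 2 \left(-2\right)^{2}\right) - 0\right) - 38\right)^{2} = \left(\left(\left(5 + 2 \cdot 4\right) + 0\right) - 38\right)^{2} = \left(\left(\left(5 + 8\right) + 0\right) - 38\right)^{2} = \left(\left(13 + 0\right) - 38\right)^{2} = \left(13 - 38\right)^{2} = \left(-25\right)^{2} = 625$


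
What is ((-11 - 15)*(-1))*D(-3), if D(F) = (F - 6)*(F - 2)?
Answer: 1170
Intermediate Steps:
D(F) = (-6 + F)*(-2 + F)
((-11 - 15)*(-1))*D(-3) = ((-11 - 15)*(-1))*(12 + (-3)² - 8*(-3)) = (-26*(-1))*(12 + 9 + 24) = 26*45 = 1170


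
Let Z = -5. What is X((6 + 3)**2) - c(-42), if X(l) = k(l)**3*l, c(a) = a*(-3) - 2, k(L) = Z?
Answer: -10249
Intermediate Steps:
k(L) = -5
c(a) = -2 - 3*a (c(a) = -3*a - 2 = -2 - 3*a)
X(l) = -125*l (X(l) = (-5)**3*l = -125*l)
X((6 + 3)**2) - c(-42) = -125*(6 + 3)**2 - (-2 - 3*(-42)) = -125*9**2 - (-2 + 126) = -125*81 - 1*124 = -10125 - 124 = -10249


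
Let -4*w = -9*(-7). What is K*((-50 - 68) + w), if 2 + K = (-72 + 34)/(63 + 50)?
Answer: 35310/113 ≈ 312.48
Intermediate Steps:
w = -63/4 (w = -(-9)*(-7)/4 = -¼*63 = -63/4 ≈ -15.750)
K = -264/113 (K = -2 + (-72 + 34)/(63 + 50) = -2 - 38/113 = -264/113 ≈ -2.3363)
K*((-50 - 68) + w) = -264*((-50 - 68) - 63/4)/113 = -264*(-118 - 63/4)/113 = -264/113*(-535/4) = 35310/113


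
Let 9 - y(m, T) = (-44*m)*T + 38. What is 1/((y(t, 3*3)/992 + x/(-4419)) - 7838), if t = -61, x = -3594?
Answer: -1461216/11487447097 ≈ -0.00012720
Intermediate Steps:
y(m, T) = -29 + 44*T*m (y(m, T) = 9 - ((-44*m)*T + 38) = 9 - (-44*T*m + 38) = 9 - (38 - 44*T*m) = 9 + (-38 + 44*T*m) = -29 + 44*T*m)
1/((y(t, 3*3)/992 + x/(-4419)) - 7838) = 1/(((-29 + 44*(3*3)*(-61))/992 - 3594/(-4419)) - 7838) = 1/(((-29 + 44*9*(-61))*(1/992) - 3594*(-1/4419)) - 7838) = 1/(((-29 - 24156)*(1/992) + 1198/1473) - 7838) = 1/((-24185*1/992 + 1198/1473) - 7838) = 1/((-24185/992 + 1198/1473) - 7838) = 1/(-34436089/1461216 - 7838) = 1/(-11487447097/1461216) = -1461216/11487447097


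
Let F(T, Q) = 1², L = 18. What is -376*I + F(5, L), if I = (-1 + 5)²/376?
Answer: -15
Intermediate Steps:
F(T, Q) = 1
I = 2/47 (I = 4²*(1/376) = 16*(1/376) = 2/47 ≈ 0.042553)
-376*I + F(5, L) = -376*2/47 + 1 = -16 + 1 = -15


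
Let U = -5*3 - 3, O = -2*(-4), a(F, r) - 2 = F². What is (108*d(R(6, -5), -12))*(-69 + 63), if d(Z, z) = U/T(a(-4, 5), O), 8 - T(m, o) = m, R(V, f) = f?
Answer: -5832/5 ≈ -1166.4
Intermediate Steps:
a(F, r) = 2 + F²
O = 8
T(m, o) = 8 - m
U = -18 (U = -15 - 3 = -18)
d(Z, z) = 9/5 (d(Z, z) = -18/(8 - (2 + (-4)²)) = -18/(8 - (2 + 16)) = -18/(8 - 1*18) = -18/(8 - 18) = -18/(-10) = -18*(-⅒) = 9/5)
(108*d(R(6, -5), -12))*(-69 + 63) = (108*(9/5))*(-69 + 63) = (972/5)*(-6) = -5832/5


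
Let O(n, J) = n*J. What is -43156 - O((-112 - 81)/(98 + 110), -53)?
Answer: -8986677/208 ≈ -43205.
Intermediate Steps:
O(n, J) = J*n
-43156 - O((-112 - 81)/(98 + 110), -53) = -43156 - (-53)*(-112 - 81)/(98 + 110) = -43156 - (-53)*(-193/208) = -43156 - (-53)*(-193*1/208) = -43156 - (-53)*(-193)/208 = -43156 - 1*10229/208 = -43156 - 10229/208 = -8986677/208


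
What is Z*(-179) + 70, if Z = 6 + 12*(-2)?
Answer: 3292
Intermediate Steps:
Z = -18 (Z = 6 - 24 = -18)
Z*(-179) + 70 = -18*(-179) + 70 = 3222 + 70 = 3292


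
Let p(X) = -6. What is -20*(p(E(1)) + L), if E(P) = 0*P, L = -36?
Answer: 840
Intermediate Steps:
E(P) = 0
-20*(p(E(1)) + L) = -20*(-6 - 36) = -20*(-42) = 840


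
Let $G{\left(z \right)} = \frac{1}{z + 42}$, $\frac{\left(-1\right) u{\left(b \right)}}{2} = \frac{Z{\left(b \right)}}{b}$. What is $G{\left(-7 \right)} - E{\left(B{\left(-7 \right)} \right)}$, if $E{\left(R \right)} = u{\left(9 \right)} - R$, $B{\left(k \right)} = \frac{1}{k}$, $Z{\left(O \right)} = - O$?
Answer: $- \frac{74}{35} \approx -2.1143$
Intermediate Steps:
$u{\left(b \right)} = 2$ ($u{\left(b \right)} = - 2 \frac{\left(-1\right) b}{b} = \left(-2\right) \left(-1\right) = 2$)
$E{\left(R \right)} = 2 - R$
$G{\left(z \right)} = \frac{1}{42 + z}$
$G{\left(-7 \right)} - E{\left(B{\left(-7 \right)} \right)} = \frac{1}{42 - 7} - \left(2 - \frac{1}{-7}\right) = \frac{1}{35} - \left(2 - - \frac{1}{7}\right) = \frac{1}{35} - \left(2 + \frac{1}{7}\right) = \frac{1}{35} - \frac{15}{7} = - \frac{74}{35}$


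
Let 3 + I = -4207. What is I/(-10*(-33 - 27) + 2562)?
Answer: -2105/1581 ≈ -1.3314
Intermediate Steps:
I = -4210 (I = -3 - 4207 = -4210)
I/(-10*(-33 - 27) + 2562) = -4210/(-10*(-33 - 27) + 2562) = -4210/(-10*(-60) + 2562) = -4210/(600 + 2562) = -4210/3162 = -4210*1/3162 = -2105/1581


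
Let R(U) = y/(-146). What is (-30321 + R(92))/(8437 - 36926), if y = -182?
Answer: 2213342/2079697 ≈ 1.0643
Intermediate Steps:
R(U) = 91/73 (R(U) = -182/(-146) = -182*(-1/146) = 91/73)
(-30321 + R(92))/(8437 - 36926) = (-30321 + 91/73)/(8437 - 36926) = -2213342/73/(-28489) = -2213342/73*(-1/28489) = 2213342/2079697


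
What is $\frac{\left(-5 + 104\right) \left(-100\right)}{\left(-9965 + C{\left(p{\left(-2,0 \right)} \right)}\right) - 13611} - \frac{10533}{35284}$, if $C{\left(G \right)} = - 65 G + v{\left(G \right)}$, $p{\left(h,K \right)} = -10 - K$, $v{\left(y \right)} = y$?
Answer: $\frac{13465839}{101159228} \approx 0.13312$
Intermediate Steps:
$C{\left(G \right)} = - 64 G$ ($C{\left(G \right)} = - 65 G + G = - 64 G$)
$\frac{\left(-5 + 104\right) \left(-100\right)}{\left(-9965 + C{\left(p{\left(-2,0 \right)} \right)}\right) - 13611} - \frac{10533}{35284} = \frac{\left(-5 + 104\right) \left(-100\right)}{\left(-9965 - 64 \left(-10 - 0\right)\right) - 13611} - \frac{10533}{35284} = \frac{99 \left(-100\right)}{\left(-9965 - 64 \left(-10 + 0\right)\right) - 13611} - \frac{10533}{35284} = - \frac{9900}{\left(-9965 - -640\right) - 13611} - \frac{10533}{35284} = - \frac{9900}{\left(-9965 + 640\right) - 13611} - \frac{10533}{35284} = - \frac{9900}{-9325 - 13611} - \frac{10533}{35284} = - \frac{9900}{-22936} - \frac{10533}{35284} = \left(-9900\right) \left(- \frac{1}{22936}\right) - \frac{10533}{35284} = \frac{2475}{5734} - \frac{10533}{35284} = \frac{13465839}{101159228}$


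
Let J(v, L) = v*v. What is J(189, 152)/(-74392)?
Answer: -35721/74392 ≈ -0.48017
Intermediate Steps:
J(v, L) = v²
J(189, 152)/(-74392) = 189²/(-74392) = 35721*(-1/74392) = -35721/74392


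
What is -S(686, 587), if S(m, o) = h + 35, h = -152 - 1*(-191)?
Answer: -74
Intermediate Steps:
h = 39 (h = -152 + 191 = 39)
S(m, o) = 74 (S(m, o) = 39 + 35 = 74)
-S(686, 587) = -1*74 = -74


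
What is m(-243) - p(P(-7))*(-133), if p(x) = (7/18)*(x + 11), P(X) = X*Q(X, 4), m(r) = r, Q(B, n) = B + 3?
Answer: 10645/6 ≈ 1774.2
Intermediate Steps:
Q(B, n) = 3 + B
P(X) = X*(3 + X)
p(x) = 77/18 + 7*x/18 (p(x) = (7*(1/18))*(11 + x) = 7*(11 + x)/18 = 77/18 + 7*x/18)
m(-243) - p(P(-7))*(-133) = -243 - (77/18 + 7*(-7*(3 - 7))/18)*(-133) = -243 - (77/18 + 7*(-7*(-4))/18)*(-133) = -243 - (77/18 + (7/18)*28)*(-133) = -243 - (77/18 + 98/9)*(-133) = -243 - 91*(-133)/6 = -243 - 1*(-12103/6) = -243 + 12103/6 = 10645/6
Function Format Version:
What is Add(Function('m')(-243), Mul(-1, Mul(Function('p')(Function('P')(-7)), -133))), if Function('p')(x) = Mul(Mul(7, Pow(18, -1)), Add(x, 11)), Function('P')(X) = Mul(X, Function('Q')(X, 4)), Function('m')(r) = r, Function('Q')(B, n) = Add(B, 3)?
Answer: Rational(10645, 6) ≈ 1774.2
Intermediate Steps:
Function('Q')(B, n) = Add(3, B)
Function('P')(X) = Mul(X, Add(3, X))
Function('p')(x) = Add(Rational(77, 18), Mul(Rational(7, 18), x)) (Function('p')(x) = Mul(Mul(7, Rational(1, 18)), Add(11, x)) = Mul(Rational(7, 18), Add(11, x)) = Add(Rational(77, 18), Mul(Rational(7, 18), x)))
Add(Function('m')(-243), Mul(-1, Mul(Function('p')(Function('P')(-7)), -133))) = Add(-243, Mul(-1, Mul(Add(Rational(77, 18), Mul(Rational(7, 18), Mul(-7, Add(3, -7)))), -133))) = Add(-243, Mul(-1, Mul(Add(Rational(77, 18), Mul(Rational(7, 18), Mul(-7, -4))), -133))) = Add(-243, Mul(-1, Mul(Add(Rational(77, 18), Mul(Rational(7, 18), 28)), -133))) = Add(-243, Mul(-1, Mul(Add(Rational(77, 18), Rational(98, 9)), -133))) = Add(-243, Mul(-1, Mul(Rational(91, 6), -133))) = Add(-243, Mul(-1, Rational(-12103, 6))) = Add(-243, Rational(12103, 6)) = Rational(10645, 6)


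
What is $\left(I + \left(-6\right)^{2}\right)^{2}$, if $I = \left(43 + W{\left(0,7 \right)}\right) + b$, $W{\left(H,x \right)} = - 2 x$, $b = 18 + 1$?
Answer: $7056$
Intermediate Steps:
$b = 19$
$I = 48$ ($I = \left(43 - 14\right) + 19 = 29 + 19 = 48$)
$\left(I + \left(-6\right)^{2}\right)^{2} = \left(48 + \left(-6\right)^{2}\right)^{2} = \left(48 + 36\right)^{2} = 84^{2} = 7056$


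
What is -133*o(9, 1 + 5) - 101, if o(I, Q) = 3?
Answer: -500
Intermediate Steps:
-133*o(9, 1 + 5) - 101 = -133*3 - 101 = -399 - 101 = -500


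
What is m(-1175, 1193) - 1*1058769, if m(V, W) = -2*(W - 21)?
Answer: -1061113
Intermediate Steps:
m(V, W) = 42 - 2*W (m(V, W) = -2*(-21 + W) = 42 - 2*W)
m(-1175, 1193) - 1*1058769 = (42 - 2*1193) - 1*1058769 = (42 - 2386) - 1058769 = -2344 - 1058769 = -1061113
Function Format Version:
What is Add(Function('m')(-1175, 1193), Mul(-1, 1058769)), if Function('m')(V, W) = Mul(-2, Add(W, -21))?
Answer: -1061113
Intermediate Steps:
Function('m')(V, W) = Add(42, Mul(-2, W)) (Function('m')(V, W) = Mul(-2, Add(-21, W)) = Add(42, Mul(-2, W)))
Add(Function('m')(-1175, 1193), Mul(-1, 1058769)) = Add(Add(42, Mul(-2, 1193)), Mul(-1, 1058769)) = Add(Add(42, -2386), -1058769) = Add(-2344, -1058769) = -1061113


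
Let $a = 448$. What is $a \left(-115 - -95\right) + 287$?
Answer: $-8673$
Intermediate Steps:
$a \left(-115 - -95\right) + 287 = 448 \left(-115 - -95\right) + 287 = 448 \left(-115 + 95\right) + 287 = 448 \left(-20\right) + 287 = -8960 + 287 = -8673$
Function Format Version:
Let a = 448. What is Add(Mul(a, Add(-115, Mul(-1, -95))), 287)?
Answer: -8673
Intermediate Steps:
Add(Mul(a, Add(-115, Mul(-1, -95))), 287) = Add(Mul(448, Add(-115, Mul(-1, -95))), 287) = Add(Mul(448, Add(-115, 95)), 287) = Add(Mul(448, -20), 287) = Add(-8960, 287) = -8673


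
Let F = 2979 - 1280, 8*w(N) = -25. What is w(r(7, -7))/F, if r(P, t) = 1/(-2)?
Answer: -25/13592 ≈ -0.0018393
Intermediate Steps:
r(P, t) = -½
w(N) = -25/8 (w(N) = (⅛)*(-25) = -25/8)
F = 1699
w(r(7, -7))/F = -25/8/1699 = -25/8*1/1699 = -25/13592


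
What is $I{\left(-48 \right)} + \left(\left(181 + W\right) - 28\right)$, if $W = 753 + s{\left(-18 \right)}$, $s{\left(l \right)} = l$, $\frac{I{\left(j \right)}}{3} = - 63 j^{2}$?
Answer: $-434568$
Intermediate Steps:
$I{\left(j \right)} = - 189 j^{2}$ ($I{\left(j \right)} = 3 \left(- 63 j^{2}\right) = - 189 j^{2}$)
$W = 735$ ($W = 753 - 18 = 735$)
$I{\left(-48 \right)} + \left(\left(181 + W\right) - 28\right) = - 189 \left(-48\right)^{2} + \left(\left(181 + 735\right) - 28\right) = \left(-189\right) 2304 + \left(916 - 28\right) = -435456 + 888 = -434568$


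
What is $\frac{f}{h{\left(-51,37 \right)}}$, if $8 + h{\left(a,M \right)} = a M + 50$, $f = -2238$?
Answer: $\frac{746}{615} \approx 1.213$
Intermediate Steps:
$h{\left(a,M \right)} = 42 + M a$ ($h{\left(a,M \right)} = -8 + \left(a M + 50\right) = -8 + \left(M a + 50\right) = -8 + \left(50 + M a\right) = 42 + M a$)
$\frac{f}{h{\left(-51,37 \right)}} = - \frac{2238}{42 + 37 \left(-51\right)} = - \frac{2238}{42 - 1887} = - \frac{2238}{-1845} = \left(-2238\right) \left(- \frac{1}{1845}\right) = \frac{746}{615}$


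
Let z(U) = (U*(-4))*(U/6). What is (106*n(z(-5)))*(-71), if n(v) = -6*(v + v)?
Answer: -1505200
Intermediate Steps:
z(U) = -2*U²/3 (z(U) = (-4*U)*(U*(⅙)) = (-4*U)*(U/6) = -2*U²/3)
n(v) = -12*v
(106*n(z(-5)))*(-71) = (106*(-(-8)*(-5)²))*(-71) = (106*(-(-8)*25))*(-71) = (106*(-12*(-50/3)))*(-71) = (106*200)*(-71) = 21200*(-71) = -1505200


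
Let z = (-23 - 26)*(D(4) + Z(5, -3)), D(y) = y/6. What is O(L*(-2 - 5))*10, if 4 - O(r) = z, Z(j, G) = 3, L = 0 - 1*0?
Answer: 5510/3 ≈ 1836.7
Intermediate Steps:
L = 0 (L = 0 + 0 = 0)
D(y) = y/6 (D(y) = y*(⅙) = y/6)
z = -539/3 (z = (-23 - 26)*((⅙)*4 + 3) = -49*(⅔ + 3) = -49*11/3 = -539/3 ≈ -179.67)
O(r) = 551/3 (O(r) = 4 - 1*(-539/3) = 4 + 539/3 = 551/3)
O(L*(-2 - 5))*10 = (551/3)*10 = 5510/3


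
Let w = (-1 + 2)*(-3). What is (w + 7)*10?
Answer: 40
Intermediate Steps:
w = -3 (w = 1*(-3) = -3)
(w + 7)*10 = (-3 + 7)*10 = 4*10 = 40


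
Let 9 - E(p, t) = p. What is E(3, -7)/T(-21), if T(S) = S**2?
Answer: 2/147 ≈ 0.013605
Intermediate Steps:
E(p, t) = 9 - p
E(3, -7)/T(-21) = (9 - 1*3)/((-21)**2) = (9 - 3)/441 = 6*(1/441) = 2/147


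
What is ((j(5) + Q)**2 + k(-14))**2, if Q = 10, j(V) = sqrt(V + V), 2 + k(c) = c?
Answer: 12836 + 3760*sqrt(10) ≈ 24726.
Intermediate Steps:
k(c) = -2 + c
j(V) = sqrt(2)*sqrt(V) (j(V) = sqrt(2*V) = sqrt(2)*sqrt(V))
((j(5) + Q)**2 + k(-14))**2 = ((sqrt(2)*sqrt(5) + 10)**2 + (-2 - 14))**2 = ((sqrt(10) + 10)**2 - 16)**2 = ((10 + sqrt(10))**2 - 16)**2 = (-16 + (10 + sqrt(10))**2)**2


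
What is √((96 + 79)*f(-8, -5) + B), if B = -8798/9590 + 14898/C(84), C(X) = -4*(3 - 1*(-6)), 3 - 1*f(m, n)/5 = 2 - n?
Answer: I*√3240289693830/28770 ≈ 62.568*I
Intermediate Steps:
f(m, n) = 5 + 5*n (f(m, n) = 15 - 5*(2 - n) = 15 + (-10 + 5*n) = 5 + 5*n)
C(X) = -36 (C(X) = -4*(3 + 6) = -4*9 = -36)
B = -11932379/28770 (B = -8798/9590 + 14898/(-36) = -8798*1/9590 + 14898*(-1/36) = -4399/4795 - 2483/6 = -11932379/28770 ≈ -414.75)
√((96 + 79)*f(-8, -5) + B) = √((96 + 79)*(5 + 5*(-5)) - 11932379/28770) = √(175*(5 - 25) - 11932379/28770) = √(175*(-20) - 11932379/28770) = √(-3500 - 11932379/28770) = √(-112627379/28770) = I*√3240289693830/28770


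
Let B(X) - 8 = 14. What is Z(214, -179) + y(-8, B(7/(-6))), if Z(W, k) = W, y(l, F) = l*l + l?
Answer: 270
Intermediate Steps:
B(X) = 22 (B(X) = 8 + 14 = 22)
y(l, F) = l + l² (y(l, F) = l² + l = l + l²)
Z(214, -179) + y(-8, B(7/(-6))) = 214 - 8*(1 - 8) = 214 - 8*(-7) = 214 + 56 = 270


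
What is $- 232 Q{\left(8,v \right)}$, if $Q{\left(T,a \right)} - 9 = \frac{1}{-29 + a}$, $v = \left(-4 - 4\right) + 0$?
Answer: $- \frac{77024}{37} \approx -2081.7$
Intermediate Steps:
$v = -8$ ($v = -8 + 0 = -8$)
$Q{\left(T,a \right)} = 9 + \frac{1}{-29 + a}$
$- 232 Q{\left(8,v \right)} = - 232 \frac{-260 + 9 \left(-8\right)}{-29 - 8} = - 232 \frac{-260 - 72}{-37} = - 232 \left(\left(- \frac{1}{37}\right) \left(-332\right)\right) = - \frac{232 \cdot 332}{37} = \left(-1\right) \frac{77024}{37} = - \frac{77024}{37}$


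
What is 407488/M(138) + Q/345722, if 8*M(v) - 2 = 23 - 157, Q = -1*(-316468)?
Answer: -140872344614/5704413 ≈ -24695.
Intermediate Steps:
Q = 316468
M(v) = -33/2 (M(v) = ¼ + (23 - 157)/8 = ¼ + (⅛)*(-134) = ¼ - 67/4 = -33/2)
407488/M(138) + Q/345722 = 407488/(-33/2) + 316468/345722 = 407488*(-2/33) + 316468*(1/345722) = -814976/33 + 158234/172861 = -140872344614/5704413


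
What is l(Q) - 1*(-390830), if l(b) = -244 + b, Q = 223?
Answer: 390809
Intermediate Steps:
l(Q) - 1*(-390830) = (-244 + 223) - 1*(-390830) = -21 + 390830 = 390809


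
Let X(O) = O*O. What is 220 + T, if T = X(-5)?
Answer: 245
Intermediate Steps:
X(O) = O²
T = 25 (T = (-5)² = 25)
220 + T = 220 + 25 = 245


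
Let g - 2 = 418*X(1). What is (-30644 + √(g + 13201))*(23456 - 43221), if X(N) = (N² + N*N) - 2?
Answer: 605678660 - 177885*√163 ≈ 6.0341e+8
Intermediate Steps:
X(N) = -2 + 2*N² (X(N) = (N² + N²) - 2 = 2*N² - 2 = -2 + 2*N²)
g = 2 (g = 2 + 418*(-2 + 2*1²) = 2 + 418*(-2 + 2*1) = 2 + 418*(-2 + 2) = 2 + 418*0 = 2 + 0 = 2)
(-30644 + √(g + 13201))*(23456 - 43221) = (-30644 + √(2 + 13201))*(23456 - 43221) = (-30644 + √13203)*(-19765) = (-30644 + 9*√163)*(-19765) = 605678660 - 177885*√163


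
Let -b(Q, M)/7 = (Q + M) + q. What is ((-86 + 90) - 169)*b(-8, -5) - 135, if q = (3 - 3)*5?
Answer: -15150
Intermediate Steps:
q = 0 (q = 0*5 = 0)
b(Q, M) = -7*M - 7*Q (b(Q, M) = -7*((Q + M) + 0) = -7*((M + Q) + 0) = -7*(M + Q) = -7*M - 7*Q)
((-86 + 90) - 169)*b(-8, -5) - 135 = ((-86 + 90) - 169)*(-7*(-5) - 7*(-8)) - 135 = (4 - 169)*(35 + 56) - 135 = -165*91 - 135 = -15015 - 135 = -15150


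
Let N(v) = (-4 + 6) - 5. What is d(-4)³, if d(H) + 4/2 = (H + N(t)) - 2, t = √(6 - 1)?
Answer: -1331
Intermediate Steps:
t = √5 ≈ 2.2361
N(v) = -3 (N(v) = 2 - 5 = -3)
d(H) = -7 + H (d(H) = -2 + ((H - 3) - 2) = -2 + ((-3 + H) - 2) = -2 + (-5 + H) = -7 + H)
d(-4)³ = (-7 - 4)³ = (-11)³ = -1331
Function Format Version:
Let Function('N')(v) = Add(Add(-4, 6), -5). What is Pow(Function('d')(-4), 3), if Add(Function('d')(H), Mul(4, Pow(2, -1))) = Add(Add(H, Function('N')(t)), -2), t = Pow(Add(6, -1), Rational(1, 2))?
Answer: -1331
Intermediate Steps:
t = Pow(5, Rational(1, 2)) ≈ 2.2361
Function('N')(v) = -3 (Function('N')(v) = Add(2, -5) = -3)
Function('d')(H) = Add(-7, H) (Function('d')(H) = Add(-2, Add(Add(H, -3), -2)) = Add(-2, Add(Add(-3, H), -2)) = Add(-2, Add(-5, H)) = Add(-7, H))
Pow(Function('d')(-4), 3) = Pow(Add(-7, -4), 3) = Pow(-11, 3) = -1331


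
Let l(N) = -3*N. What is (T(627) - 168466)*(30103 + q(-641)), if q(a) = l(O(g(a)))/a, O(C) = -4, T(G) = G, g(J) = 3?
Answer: -3238623190229/641 ≈ -5.0525e+9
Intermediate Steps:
q(a) = 12/a (q(a) = (-3*(-4))/a = 12/a)
(T(627) - 168466)*(30103 + q(-641)) = (627 - 168466)*(30103 + 12/(-641)) = -167839*(30103 + 12*(-1/641)) = -167839*(30103 - 12/641) = -167839*19296011/641 = -3238623190229/641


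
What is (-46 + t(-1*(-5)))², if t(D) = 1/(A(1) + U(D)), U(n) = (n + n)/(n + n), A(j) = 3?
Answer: 33489/16 ≈ 2093.1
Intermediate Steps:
U(n) = 1 (U(n) = (2*n)/((2*n)) = (2*n)*(1/(2*n)) = 1)
t(D) = ¼ (t(D) = 1/(3 + 1) = 1/4 = ¼)
(-46 + t(-1*(-5)))² = (-46 + ¼)² = (-183/4)² = 33489/16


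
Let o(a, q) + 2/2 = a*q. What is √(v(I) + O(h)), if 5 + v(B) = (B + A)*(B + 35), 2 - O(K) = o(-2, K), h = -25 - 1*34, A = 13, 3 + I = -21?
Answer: I*√241 ≈ 15.524*I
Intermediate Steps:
I = -24 (I = -3 - 21 = -24)
h = -59 (h = -25 - 34 = -59)
o(a, q) = -1 + a*q
O(K) = 3 + 2*K (O(K) = 2 - (-1 - 2*K) = 2 + (1 + 2*K) = 3 + 2*K)
v(B) = -5 + (13 + B)*(35 + B) (v(B) = -5 + (B + 13)*(B + 35) = -5 + (13 + B)*(35 + B))
√(v(I) + O(h)) = √((450 + (-24)² + 48*(-24)) + (3 + 2*(-59))) = √((450 + 576 - 1152) + (3 - 118)) = √(-126 - 115) = √(-241) = I*√241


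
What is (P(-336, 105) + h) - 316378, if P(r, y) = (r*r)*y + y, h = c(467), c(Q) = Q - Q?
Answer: 11537807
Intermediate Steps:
c(Q) = 0
h = 0
P(r, y) = y + y*r**2 (P(r, y) = r**2*y + y = y*r**2 + y = y + y*r**2)
(P(-336, 105) + h) - 316378 = (105*(1 + (-336)**2) + 0) - 316378 = (105*(1 + 112896) + 0) - 316378 = (105*112897 + 0) - 316378 = (11854185 + 0) - 316378 = 11854185 - 316378 = 11537807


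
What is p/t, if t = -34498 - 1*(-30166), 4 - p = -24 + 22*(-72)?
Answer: -403/1083 ≈ -0.37211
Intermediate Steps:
p = 1612 (p = 4 - (-24 + 22*(-72)) = 4 - (-24 - 1584) = 4 - 1*(-1608) = 4 + 1608 = 1612)
t = -4332 (t = -34498 + 30166 = -4332)
p/t = 1612/(-4332) = 1612*(-1/4332) = -403/1083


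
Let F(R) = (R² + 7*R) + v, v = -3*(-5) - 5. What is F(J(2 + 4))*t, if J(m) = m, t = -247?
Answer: -21736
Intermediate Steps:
v = 10 (v = 15 - 5 = 10)
F(R) = 10 + R² + 7*R (F(R) = (R² + 7*R) + 10 = 10 + R² + 7*R)
F(J(2 + 4))*t = (10 + (2 + 4)² + 7*(2 + 4))*(-247) = (10 + 6² + 7*6)*(-247) = (10 + 36 + 42)*(-247) = 88*(-247) = -21736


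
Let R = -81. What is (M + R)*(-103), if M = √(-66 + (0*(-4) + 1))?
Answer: 8343 - 103*I*√65 ≈ 8343.0 - 830.41*I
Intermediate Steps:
M = I*√65 (M = √(-66 + (0 + 1)) = √(-66 + 1) = √(-65) = I*√65 ≈ 8.0623*I)
(M + R)*(-103) = (I*√65 - 81)*(-103) = (-81 + I*√65)*(-103) = 8343 - 103*I*√65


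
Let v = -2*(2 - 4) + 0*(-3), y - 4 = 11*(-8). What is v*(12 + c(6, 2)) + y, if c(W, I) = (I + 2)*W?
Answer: 60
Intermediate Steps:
c(W, I) = W*(2 + I) (c(W, I) = (2 + I)*W = W*(2 + I))
y = -84 (y = 4 + 11*(-8) = 4 - 88 = -84)
v = 4 (v = -2*(-2) + 0 = 4 + 0 = 4)
v*(12 + c(6, 2)) + y = 4*(12 + 6*(2 + 2)) - 84 = 4*(12 + 6*4) - 84 = 4*(12 + 24) - 84 = 4*36 - 84 = 144 - 84 = 60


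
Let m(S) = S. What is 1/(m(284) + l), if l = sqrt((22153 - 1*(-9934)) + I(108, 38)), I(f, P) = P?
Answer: 284/48531 - 5*sqrt(1285)/48531 ≈ 0.0021587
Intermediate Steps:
l = 5*sqrt(1285) (l = sqrt((22153 - 1*(-9934)) + 38) = sqrt((22153 + 9934) + 38) = sqrt(32087 + 38) = sqrt(32125) = 5*sqrt(1285) ≈ 179.23)
1/(m(284) + l) = 1/(284 + 5*sqrt(1285))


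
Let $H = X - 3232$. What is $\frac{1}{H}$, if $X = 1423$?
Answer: $- \frac{1}{1809} \approx -0.00055279$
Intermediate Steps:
$H = -1809$ ($H = 1423 - 3232 = -1809$)
$\frac{1}{H} = \frac{1}{-1809} = - \frac{1}{1809}$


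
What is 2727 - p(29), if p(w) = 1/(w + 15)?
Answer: 119987/44 ≈ 2727.0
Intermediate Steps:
p(w) = 1/(15 + w)
2727 - p(29) = 2727 - 1/(15 + 29) = 2727 - 1/44 = 119987/44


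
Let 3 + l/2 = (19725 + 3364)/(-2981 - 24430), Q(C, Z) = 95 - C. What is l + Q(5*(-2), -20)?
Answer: 2667511/27411 ≈ 97.315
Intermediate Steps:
l = -210644/27411 (l = -6 + 2*((19725 + 3364)/(-2981 - 24430)) = -6 + 2*(23089/(-27411)) = -6 + 2*(23089*(-1/27411)) = -6 + 2*(-23089/27411) = -6 - 46178/27411 = -210644/27411 ≈ -7.6847)
l + Q(5*(-2), -20) = -210644/27411 + (95 - 5*(-2)) = -210644/27411 + (95 - 1*(-10)) = -210644/27411 + (95 + 10) = -210644/27411 + 105 = 2667511/27411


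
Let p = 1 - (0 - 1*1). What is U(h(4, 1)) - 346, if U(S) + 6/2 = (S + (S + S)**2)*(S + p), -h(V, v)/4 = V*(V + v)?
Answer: -1990909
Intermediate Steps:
p = 2 (p = 1 - (0 - 1) = 1 - 1*(-1) = 1 + 1 = 2)
h(V, v) = -4*V*(V + v)
U(S) = -3 + (2 + S)*(S + 4*S**2) (U(S) = -3 + (S + (S + S)**2)*(S + 2) = -3 + (S + (2*S)**2)*(2 + S) = -3 + (S + 4*S**2)*(2 + S) = -3 + (2 + S)*(S + 4*S**2))
U(h(4, 1)) - 346 = (-3 + 2*(-4*4*(4 + 1)) + 4*(-4*4*(4 + 1))**3 + 9*(-4*4*(4 + 1))**2) - 346 = (-3 + 2*(-4*4*5) + 4*(-4*4*5)**3 + 9*(-4*4*5)**2) - 346 = (-3 + 2*(-80) + 4*(-80)**3 + 9*(-80)**2) - 346 = (-3 - 160 + 4*(-512000) + 9*6400) - 346 = (-3 - 160 - 2048000 + 57600) - 346 = -1990563 - 346 = -1990909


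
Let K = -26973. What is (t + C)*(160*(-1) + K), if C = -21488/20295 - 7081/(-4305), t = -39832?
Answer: 153536145647459/142065 ≈ 1.0807e+9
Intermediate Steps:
C = 83257/142065 (C = -21488*1/20295 - 7081*(-1/4305) = -21488/20295 + 7081/4305 = 83257/142065 ≈ 0.58605)
(t + C)*(160*(-1) + K) = (-39832 + 83257/142065)*(160*(-1) - 26973) = -5658649823*(-160 - 26973)/142065 = -5658649823/142065*(-27133) = 153536145647459/142065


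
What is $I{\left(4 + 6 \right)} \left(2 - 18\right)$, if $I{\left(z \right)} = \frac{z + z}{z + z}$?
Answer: $-16$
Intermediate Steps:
$I{\left(z \right)} = 1$ ($I{\left(z \right)} = \frac{2 z}{2 z} = 2 z \frac{1}{2 z} = 1$)
$I{\left(4 + 6 \right)} \left(2 - 18\right) = 1 \left(2 - 18\right) = 1 \left(-16\right) = -16$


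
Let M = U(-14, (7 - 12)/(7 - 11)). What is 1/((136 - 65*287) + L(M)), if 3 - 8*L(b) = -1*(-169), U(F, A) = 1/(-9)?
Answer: -4/74159 ≈ -5.3938e-5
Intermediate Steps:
U(F, A) = -⅑
M = -⅑ ≈ -0.11111
L(b) = -83/4 (L(b) = 3/8 - (-1)*(-169)/8 = 3/8 - ⅛*169 = 3/8 - 169/8 = -83/4)
1/((136 - 65*287) + L(M)) = 1/((136 - 65*287) - 83/4) = 1/((136 - 18655) - 83/4) = 1/(-18519 - 83/4) = 1/(-74159/4) = -4/74159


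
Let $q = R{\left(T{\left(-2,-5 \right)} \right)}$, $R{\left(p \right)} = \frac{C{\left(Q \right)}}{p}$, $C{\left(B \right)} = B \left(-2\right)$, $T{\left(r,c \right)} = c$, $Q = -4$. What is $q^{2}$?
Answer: $\frac{64}{25} \approx 2.56$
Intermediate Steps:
$C{\left(B \right)} = - 2 B$
$R{\left(p \right)} = \frac{8}{p}$ ($R{\left(p \right)} = \frac{\left(-2\right) \left(-4\right)}{p} = \frac{8}{p}$)
$q = - \frac{8}{5}$ ($q = \frac{8}{-5} = 8 \left(- \frac{1}{5}\right) = - \frac{8}{5} \approx -1.6$)
$q^{2} = \left(- \frac{8}{5}\right)^{2} = \frac{64}{25}$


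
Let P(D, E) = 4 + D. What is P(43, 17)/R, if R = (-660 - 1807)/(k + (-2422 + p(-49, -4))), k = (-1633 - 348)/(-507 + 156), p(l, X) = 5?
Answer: 39780142/865917 ≈ 45.940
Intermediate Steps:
k = 1981/351 (k = -1981/(-351) = -1981*(-1/351) = 1981/351 ≈ 5.6439)
R = 865917/846386 (R = (-660 - 1807)/(1981/351 + (-2422 + 5)) = -2467/(1981/351 - 2417) = -2467/(-846386/351) = -2467*(-351/846386) = 865917/846386 ≈ 1.0231)
P(43, 17)/R = (4 + 43)/(865917/846386) = 47*(846386/865917) = 39780142/865917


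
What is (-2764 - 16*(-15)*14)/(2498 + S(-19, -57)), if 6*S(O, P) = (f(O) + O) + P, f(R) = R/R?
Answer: 1192/4971 ≈ 0.23979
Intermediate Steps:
f(R) = 1
S(O, P) = ⅙ + O/6 + P/6 (S(O, P) = ((1 + O) + P)/6 = (1 + O + P)/6 = ⅙ + O/6 + P/6)
(-2764 - 16*(-15)*14)/(2498 + S(-19, -57)) = (-2764 - 16*(-15)*14)/(2498 + (⅙ + (⅙)*(-19) + (⅙)*(-57))) = (-2764 + 240*14)/(2498 + (⅙ - 19/6 - 19/2)) = (-2764 + 3360)/(2498 - 25/2) = 596/(4971/2) = 596*(2/4971) = 1192/4971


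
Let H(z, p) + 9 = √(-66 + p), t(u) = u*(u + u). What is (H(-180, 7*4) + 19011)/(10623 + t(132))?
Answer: 6334/15157 + I*√38/45471 ≈ 0.41789 + 0.00013557*I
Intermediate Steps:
t(u) = 2*u² (t(u) = u*(2*u) = 2*u²)
H(z, p) = -9 + √(-66 + p)
(H(-180, 7*4) + 19011)/(10623 + t(132)) = ((-9 + √(-66 + 7*4)) + 19011)/(10623 + 2*132²) = ((-9 + √(-66 + 28)) + 19011)/(10623 + 2*17424) = ((-9 + √(-38)) + 19011)/(10623 + 34848) = ((-9 + I*√38) + 19011)/45471 = (19002 + I*√38)*(1/45471) = 6334/15157 + I*√38/45471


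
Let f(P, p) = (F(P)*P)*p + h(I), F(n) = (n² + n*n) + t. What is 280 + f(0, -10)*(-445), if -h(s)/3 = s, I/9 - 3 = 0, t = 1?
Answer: 36325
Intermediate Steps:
I = 27 (I = 27 + 9*0 = 27 + 0 = 27)
h(s) = -3*s
F(n) = 1 + 2*n² (F(n) = (n² + n*n) + 1 = (n² + n²) + 1 = 2*n² + 1 = 1 + 2*n²)
f(P, p) = -81 + P*p*(1 + 2*P²) (f(P, p) = ((1 + 2*P²)*P)*p - 3*27 = (P*(1 + 2*P²))*p - 81 = P*p*(1 + 2*P²) - 81 = -81 + P*p*(1 + 2*P²))
280 + f(0, -10)*(-445) = 280 + (-81 + 0*(-10)*(1 + 2*0²))*(-445) = 280 + (-81 + 0*(-10)*(1 + 2*0))*(-445) = 280 + (-81 + 0*(-10)*(1 + 0))*(-445) = 280 + (-81 + 0*(-10)*1)*(-445) = 280 + (-81 + 0)*(-445) = 280 - 81*(-445) = 280 + 36045 = 36325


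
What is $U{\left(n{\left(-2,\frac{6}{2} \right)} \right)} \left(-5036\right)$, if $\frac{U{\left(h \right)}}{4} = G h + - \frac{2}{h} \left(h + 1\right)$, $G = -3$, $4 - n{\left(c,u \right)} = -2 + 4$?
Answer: $181296$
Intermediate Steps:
$n{\left(c,u \right)} = 2$ ($n{\left(c,u \right)} = 4 - \left(-2 + 4\right) = 4 - 2 = 2$)
$U{\left(h \right)} = - 12 h - \frac{8 \left(1 + h\right)}{h}$ ($U{\left(h \right)} = 4 \left(- 3 h + - \frac{2}{h} \left(h + 1\right)\right) = 4 \left(- 3 h + - \frac{2}{h} \left(1 + h\right)\right) = 4 \left(- 3 h - \frac{2 \left(1 + h\right)}{h}\right) = - 12 h - \frac{8 \left(1 + h\right)}{h}$)
$U{\left(n{\left(-2,\frac{6}{2} \right)} \right)} \left(-5036\right) = \left(-8 - 24 - \frac{8}{2}\right) \left(-5036\right) = \left(-8 - 24 - 4\right) \left(-5036\right) = \left(-36\right) \left(-5036\right) = 181296$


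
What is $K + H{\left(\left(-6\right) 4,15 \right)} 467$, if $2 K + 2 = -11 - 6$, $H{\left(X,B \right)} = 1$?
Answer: $\frac{915}{2} \approx 457.5$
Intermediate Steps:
$K = - \frac{19}{2}$ ($K = -1 + \frac{-11 - 6}{2} = -1 + \frac{1}{2} \left(-17\right) = -1 - \frac{17}{2} = - \frac{19}{2} \approx -9.5$)
$K + H{\left(\left(-6\right) 4,15 \right)} 467 = - \frac{19}{2} + 1 \cdot 467 = - \frac{19}{2} + 467 = \frac{915}{2}$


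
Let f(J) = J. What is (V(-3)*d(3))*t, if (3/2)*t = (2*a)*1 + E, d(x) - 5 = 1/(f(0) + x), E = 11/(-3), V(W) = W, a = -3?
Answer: 928/9 ≈ 103.11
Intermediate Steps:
E = -11/3 (E = 11*(-⅓) = -11/3 ≈ -3.6667)
d(x) = 5 + 1/x (d(x) = 5 + 1/(0 + x) = 5 + 1/x)
t = -58/9 (t = 2*((2*(-3))*1 - 11/3)/3 = 2*(-6*1 - 11/3)/3 = 2*(-6 - 11/3)/3 = (⅔)*(-29/3) = -58/9 ≈ -6.4444)
(V(-3)*d(3))*t = -3*(5 + 1/3)*(-58/9) = -3*(5 + ⅓)*(-58/9) = -3*16/3*(-58/9) = -16*(-58/9) = 928/9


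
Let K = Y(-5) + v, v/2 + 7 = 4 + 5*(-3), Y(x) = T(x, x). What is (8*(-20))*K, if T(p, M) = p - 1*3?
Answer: 7040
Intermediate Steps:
T(p, M) = -3 + p (T(p, M) = p - 3 = -3 + p)
Y(x) = -3 + x
v = -36 (v = -14 + 2*(4 + 5*(-3)) = -14 + 2*(4 - 15) = -14 + 2*(-11) = -14 - 22 = -36)
K = -44 (K = (-3 - 5) - 36 = -8 - 36 = -44)
(8*(-20))*K = (8*(-20))*(-44) = -160*(-44) = 7040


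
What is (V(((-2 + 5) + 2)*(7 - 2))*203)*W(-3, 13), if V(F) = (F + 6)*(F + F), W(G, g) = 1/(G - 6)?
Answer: -314650/9 ≈ -34961.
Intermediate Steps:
W(G, g) = 1/(-6 + G)
V(F) = 2*F*(6 + F) (V(F) = (6 + F)*(2*F) = 2*F*(6 + F))
(V(((-2 + 5) + 2)*(7 - 2))*203)*W(-3, 13) = ((2*(((-2 + 5) + 2)*(7 - 2))*(6 + ((-2 + 5) + 2)*(7 - 2)))*203)/(-6 - 3) = ((2*((3 + 2)*5)*(6 + (3 + 2)*5))*203)/(-9) = ((2*(5*5)*(6 + 5*5))*203)*(-⅑) = ((2*25*(6 + 25))*203)*(-⅑) = ((2*25*31)*203)*(-⅑) = (1550*203)*(-⅑) = 314650*(-⅑) = -314650/9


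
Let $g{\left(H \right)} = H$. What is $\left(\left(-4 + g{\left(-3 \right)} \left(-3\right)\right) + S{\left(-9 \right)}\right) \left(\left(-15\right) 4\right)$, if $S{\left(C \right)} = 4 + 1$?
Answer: $-600$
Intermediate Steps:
$S{\left(C \right)} = 5$
$\left(\left(-4 + g{\left(-3 \right)} \left(-3\right)\right) + S{\left(-9 \right)}\right) \left(\left(-15\right) 4\right) = \left(\left(-4 - -9\right) + 5\right) \left(\left(-15\right) 4\right) = \left(\left(-4 + 9\right) + 5\right) \left(-60\right) = \left(5 + 5\right) \left(-60\right) = 10 \left(-60\right) = -600$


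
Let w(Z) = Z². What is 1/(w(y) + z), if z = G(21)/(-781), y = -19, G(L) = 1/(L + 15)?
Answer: 28116/10149875 ≈ 0.0027701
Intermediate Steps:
G(L) = 1/(15 + L)
z = -1/28116 (z = 1/((15 + 21)*(-781)) = -1/781/36 = (1/36)*(-1/781) = -1/28116 ≈ -3.5567e-5)
1/(w(y) + z) = 1/((-19)² - 1/28116) = 1/(361 - 1/28116) = 1/(10149875/28116) = 28116/10149875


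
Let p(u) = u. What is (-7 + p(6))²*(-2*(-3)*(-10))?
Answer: -60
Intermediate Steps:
(-7 + p(6))²*(-2*(-3)*(-10)) = (-7 + 6)²*(-2*(-3)*(-10)) = (-1)²*(6*(-10)) = 1*(-60) = -60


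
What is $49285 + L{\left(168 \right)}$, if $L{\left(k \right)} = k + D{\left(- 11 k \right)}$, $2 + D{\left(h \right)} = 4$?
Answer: $49455$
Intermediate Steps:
$D{\left(h \right)} = 2$ ($D{\left(h \right)} = -2 + 4 = 2$)
$L{\left(k \right)} = 2 + k$ ($L{\left(k \right)} = k + 2 = 2 + k$)
$49285 + L{\left(168 \right)} = 49285 + \left(2 + 168\right) = 49285 + 170 = 49455$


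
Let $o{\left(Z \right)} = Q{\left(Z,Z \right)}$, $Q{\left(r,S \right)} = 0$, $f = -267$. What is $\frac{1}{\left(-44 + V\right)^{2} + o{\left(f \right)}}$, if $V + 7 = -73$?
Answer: $\frac{1}{15376} \approx 6.5036 \cdot 10^{-5}$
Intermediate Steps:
$V = -80$ ($V = -7 - 73 = -80$)
$o{\left(Z \right)} = 0$
$\frac{1}{\left(-44 + V\right)^{2} + o{\left(f \right)}} = \frac{1}{\left(-44 - 80\right)^{2} + 0} = \frac{1}{\left(-124\right)^{2} + 0} = \frac{1}{15376 + 0} = \frac{1}{15376}$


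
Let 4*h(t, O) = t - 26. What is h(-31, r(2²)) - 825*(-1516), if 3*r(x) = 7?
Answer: 5002743/4 ≈ 1.2507e+6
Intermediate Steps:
r(x) = 7/3 (r(x) = (⅓)*7 = 7/3)
h(t, O) = -13/2 + t/4 (h(t, O) = (t - 26)/4 = (-26 + t)/4 = -13/2 + t/4)
h(-31, r(2²)) - 825*(-1516) = (-13/2 + (¼)*(-31)) - 825*(-1516) = (-13/2 - 31/4) + 1250700 = -57/4 + 1250700 = 5002743/4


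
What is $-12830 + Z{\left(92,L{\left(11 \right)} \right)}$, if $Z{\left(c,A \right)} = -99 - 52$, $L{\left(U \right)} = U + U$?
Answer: $-12981$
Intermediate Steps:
$L{\left(U \right)} = 2 U$
$Z{\left(c,A \right)} = -151$
$-12830 + Z{\left(92,L{\left(11 \right)} \right)} = -12830 - 151 = -12981$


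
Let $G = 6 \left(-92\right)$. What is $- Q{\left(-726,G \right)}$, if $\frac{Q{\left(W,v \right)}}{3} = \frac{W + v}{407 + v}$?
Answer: $- \frac{3834}{145} \approx -26.441$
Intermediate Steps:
$G = -552$
$Q{\left(W,v \right)} = \frac{3 \left(W + v\right)}{407 + v}$ ($Q{\left(W,v \right)} = 3 \frac{W + v}{407 + v} = \frac{3 \left(W + v\right)}{407 + v}$)
$- Q{\left(-726,G \right)} = - \frac{3 \left(-726 - 552\right)}{407 - 552} = - \frac{3 \left(-1278\right)}{-145} = - \frac{3 \left(-1\right) \left(-1278\right)}{145} = \left(-1\right) \frac{3834}{145} = - \frac{3834}{145}$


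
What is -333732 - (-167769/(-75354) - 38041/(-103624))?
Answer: -434326810880707/1301413816 ≈ -3.3373e+5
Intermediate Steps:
-333732 - (-167769/(-75354) - 38041/(-103624)) = -333732 - (-167769*(-1/75354) - 38041*(-1/103624)) = -333732 - (55923/25118 + 38041/103624) = -333732 - 1*3375239395/1301413816 = -333732 - 3375239395/1301413816 = -434326810880707/1301413816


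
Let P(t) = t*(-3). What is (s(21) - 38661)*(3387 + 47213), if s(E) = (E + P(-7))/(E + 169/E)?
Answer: -119326579680/61 ≈ -1.9562e+9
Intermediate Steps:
P(t) = -3*t
s(E) = (21 + E)/(E + 169/E) (s(E) = (E - 3*(-7))/(E + 169/E) = (E + 21)/(E + 169/E) = (21 + E)/(E + 169/E))
(s(21) - 38661)*(3387 + 47213) = (21*(21 + 21)/(169 + 21²) - 38661)*(3387 + 47213) = (21*42/(169 + 441) - 38661)*50600 = (21*42/610 - 38661)*50600 = (21*(1/610)*42 - 38661)*50600 = (441/305 - 38661)*50600 = -11791164/305*50600 = -119326579680/61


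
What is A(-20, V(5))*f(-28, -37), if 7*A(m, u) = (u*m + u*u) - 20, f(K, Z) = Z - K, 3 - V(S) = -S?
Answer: 1044/7 ≈ 149.14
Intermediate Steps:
V(S) = 3 + S (V(S) = 3 - (-1)*S = 3 + S)
A(m, u) = -20/7 + u²/7 + m*u/7 (A(m, u) = ((u*m + u*u) - 20)/7 = ((m*u + u²) - 20)/7 = ((u² + m*u) - 20)/7 = (-20 + u² + m*u)/7 = -20/7 + u²/7 + m*u/7)
A(-20, V(5))*f(-28, -37) = (-20/7 + (3 + 5)²/7 + (⅐)*(-20)*(3 + 5))*(-37 - 1*(-28)) = (-20/7 + (⅐)*8² + (⅐)*(-20)*8)*(-37 + 28) = (-20/7 + (⅐)*64 - 160/7)*(-9) = (-20/7 + 64/7 - 160/7)*(-9) = -116/7*(-9) = 1044/7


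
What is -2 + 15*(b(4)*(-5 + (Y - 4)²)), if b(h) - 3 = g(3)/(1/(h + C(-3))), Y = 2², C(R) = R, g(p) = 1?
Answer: -302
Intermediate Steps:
Y = 4
b(h) = h (b(h) = 3 + 1/1/(h - 3) = 3 + 1/1/(-3 + h) = 3 + 1*(-3 + h) = 3 + (-3 + h) = h)
-2 + 15*(b(4)*(-5 + (Y - 4)²)) = -2 + 15*(4*(-5 + (4 - 4)²)) = -2 + 15*(4*(-5 + 0²)) = -2 + 15*(4*(-5 + 0)) = -2 + 15*(4*(-5)) = -2 + 15*(-20) = -2 - 300 = -302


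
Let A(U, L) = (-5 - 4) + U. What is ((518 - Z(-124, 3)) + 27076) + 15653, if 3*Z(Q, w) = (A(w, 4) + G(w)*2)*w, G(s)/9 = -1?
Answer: 43271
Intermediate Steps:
A(U, L) = -9 + U
G(s) = -9 (G(s) = 9*(-1) = -9)
Z(Q, w) = w*(-27 + w)/3 (Z(Q, w) = (((-9 + w) - 9*2)*w)/3 = (((-9 + w) - 18)*w)/3 = ((-27 + w)*w)/3 = (w*(-27 + w))/3 = w*(-27 + w)/3)
((518 - Z(-124, 3)) + 27076) + 15653 = ((518 - 3*(-27 + 3)/3) + 27076) + 15653 = ((518 - 3*(-24)/3) + 27076) + 15653 = ((518 - 1*(-24)) + 27076) + 15653 = ((518 + 24) + 27076) + 15653 = (542 + 27076) + 15653 = 27618 + 15653 = 43271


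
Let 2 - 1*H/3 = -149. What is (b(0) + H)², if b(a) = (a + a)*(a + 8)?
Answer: 205209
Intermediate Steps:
H = 453 (H = 6 - 3*(-149) = 6 + 447 = 453)
b(a) = 2*a*(8 + a) (b(a) = (2*a)*(8 + a) = 2*a*(8 + a))
(b(0) + H)² = (2*0*(8 + 0) + 453)² = (2*0*8 + 453)² = (0 + 453)² = 453² = 205209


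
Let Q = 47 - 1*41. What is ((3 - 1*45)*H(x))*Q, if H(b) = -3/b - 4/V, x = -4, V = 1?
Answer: 819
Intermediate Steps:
H(b) = -4 - 3/b (H(b) = -3/b - 4/1 = -3/b - 4*1 = -3/b - 4 = -4 - 3/b)
Q = 6 (Q = 47 - 41 = 6)
((3 - 1*45)*H(x))*Q = ((3 - 1*45)*(-4 - 3/(-4)))*6 = ((3 - 45)*(-4 - 3*(-1/4)))*6 = -42*(-4 + 3/4)*6 = -42*(-13/4)*6 = (273/2)*6 = 819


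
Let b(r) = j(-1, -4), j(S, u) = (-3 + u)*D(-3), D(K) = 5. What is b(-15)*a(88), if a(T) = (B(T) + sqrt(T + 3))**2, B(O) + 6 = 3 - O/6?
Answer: -126980/9 + 3710*sqrt(91)/3 ≈ -2311.8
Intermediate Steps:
j(S, u) = -15 + 5*u (j(S, u) = (-3 + u)*5 = -15 + 5*u)
B(O) = -3 - O/6 (B(O) = -6 + (3 - O/6) = -3 - O/6)
a(T) = (-3 + sqrt(3 + T) - T/6)**2 (a(T) = ((-3 - T/6) + sqrt(T + 3))**2 = ((-3 - T/6) + sqrt(3 + T))**2 = (-3 + sqrt(3 + T) - T/6)**2)
b(r) = -35 (b(r) = -15 + 5*(-4) = -15 - 20 = -35)
b(-15)*a(88) = -35*(18 + 88 - 6*sqrt(3 + 88))**2/36 = -35*(18 + 88 - 6*sqrt(91))**2/36 = -35*(106 - 6*sqrt(91))**2/36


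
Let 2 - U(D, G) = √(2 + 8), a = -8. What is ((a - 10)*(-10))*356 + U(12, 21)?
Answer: 64082 - √10 ≈ 64079.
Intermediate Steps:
U(D, G) = 2 - √10 (U(D, G) = 2 - √(2 + 8) = 2 - √10)
((a - 10)*(-10))*356 + U(12, 21) = ((-8 - 10)*(-10))*356 + (2 - √10) = -18*(-10)*356 + (2 - √10) = 180*356 + (2 - √10) = 64080 + (2 - √10) = 64082 - √10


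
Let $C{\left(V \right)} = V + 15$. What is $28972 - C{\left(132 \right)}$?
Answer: $28825$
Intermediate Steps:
$C{\left(V \right)} = 15 + V$
$28972 - C{\left(132 \right)} = 28972 - \left(15 + 132\right) = 28972 - 147 = 28825$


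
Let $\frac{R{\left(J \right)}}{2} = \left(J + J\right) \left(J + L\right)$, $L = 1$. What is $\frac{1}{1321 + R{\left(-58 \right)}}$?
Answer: $\frac{1}{14545} \approx 6.8752 \cdot 10^{-5}$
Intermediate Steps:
$R{\left(J \right)} = 4 J \left(1 + J\right)$ ($R{\left(J \right)} = 2 \left(J + J\right) \left(J + 1\right) = 2 \cdot 2 J \left(1 + J\right) = 4 J \left(1 + J\right)$)
$\frac{1}{1321 + R{\left(-58 \right)}} = \frac{1}{1321 + 4 \left(-58\right) \left(1 - 58\right)} = \frac{1}{1321 + 4 \left(-58\right) \left(-57\right)} = \frac{1}{1321 + 13224} = \frac{1}{14545}$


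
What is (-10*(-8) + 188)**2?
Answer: 71824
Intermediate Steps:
(-10*(-8) + 188)**2 = (80 + 188)**2 = 268**2 = 71824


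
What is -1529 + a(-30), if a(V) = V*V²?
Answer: -28529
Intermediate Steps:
a(V) = V³
-1529 + a(-30) = -1529 + (-30)³ = -1529 - 27000 = -28529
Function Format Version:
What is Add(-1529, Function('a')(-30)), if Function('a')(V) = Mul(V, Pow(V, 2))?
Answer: -28529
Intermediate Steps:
Function('a')(V) = Pow(V, 3)
Add(-1529, Function('a')(-30)) = Add(-1529, Pow(-30, 3)) = Add(-1529, -27000) = -28529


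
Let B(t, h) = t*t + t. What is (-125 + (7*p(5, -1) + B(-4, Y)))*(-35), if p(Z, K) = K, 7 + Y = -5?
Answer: 4200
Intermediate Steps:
Y = -12 (Y = -7 - 5 = -12)
B(t, h) = t + t² (B(t, h) = t² + t = t + t²)
(-125 + (7*p(5, -1) + B(-4, Y)))*(-35) = (-125 + (7*(-1) - 4*(1 - 4)))*(-35) = (-125 + (-7 - 4*(-3)))*(-35) = (-125 + (-7 + 12))*(-35) = (-125 + 5)*(-35) = -120*(-35) = 4200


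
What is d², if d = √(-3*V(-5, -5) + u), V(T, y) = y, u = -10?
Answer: 5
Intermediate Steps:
d = √5 (d = √(-3*(-5) - 10) = √(15 - 10) = √5 ≈ 2.2361)
d² = (√5)² = 5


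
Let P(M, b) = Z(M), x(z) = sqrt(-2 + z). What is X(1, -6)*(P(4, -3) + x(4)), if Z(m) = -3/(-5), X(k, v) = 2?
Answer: 6/5 + 2*sqrt(2) ≈ 4.0284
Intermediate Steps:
Z(m) = 3/5 (Z(m) = -3*(-1/5) = 3/5)
P(M, b) = 3/5
X(1, -6)*(P(4, -3) + x(4)) = 2*(3/5 + sqrt(-2 + 4)) = 2*(3/5 + sqrt(2)) = 6/5 + 2*sqrt(2)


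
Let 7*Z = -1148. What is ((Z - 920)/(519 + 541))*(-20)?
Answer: 1084/53 ≈ 20.453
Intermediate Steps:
Z = -164 (Z = (1/7)*(-1148) = -164)
((Z - 920)/(519 + 541))*(-20) = ((-164 - 920)/(519 + 541))*(-20) = -1084/1060*(-20) = -1084*1/1060*(-20) = -271/265*(-20) = 1084/53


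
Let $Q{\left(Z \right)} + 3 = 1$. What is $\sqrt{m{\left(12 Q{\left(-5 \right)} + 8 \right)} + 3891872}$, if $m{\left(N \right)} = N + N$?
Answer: $8 \sqrt{60810} \approx 1972.8$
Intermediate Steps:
$Q{\left(Z \right)} = -2$ ($Q{\left(Z \right)} = -3 + 1 = -2$)
$m{\left(N \right)} = 2 N$
$\sqrt{m{\left(12 Q{\left(-5 \right)} + 8 \right)} + 3891872} = \sqrt{2 \left(12 \left(-2\right) + 8\right) + 3891872} = \sqrt{2 \left(-24 + 8\right) + 3891872} = \sqrt{2 \left(-16\right) + 3891872} = \sqrt{-32 + 3891872} = \sqrt{3891840} = 8 \sqrt{60810}$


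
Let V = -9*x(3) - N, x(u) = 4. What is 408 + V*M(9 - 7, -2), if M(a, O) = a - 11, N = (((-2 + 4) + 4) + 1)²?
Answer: 1173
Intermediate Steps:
N = 49 (N = ((2 + 4) + 1)² = (6 + 1)² = 7² = 49)
M(a, O) = -11 + a
V = -85 (V = -9*4 - 1*49 = -36 - 49 = -85)
408 + V*M(9 - 7, -2) = 408 - 85*(-11 + (9 - 7)) = 408 - 85*(-11 + 2) = 408 - 85*(-9) = 408 + 765 = 1173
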